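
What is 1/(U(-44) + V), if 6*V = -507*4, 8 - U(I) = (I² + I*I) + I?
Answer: -1/4158 ≈ -0.00024050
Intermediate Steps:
U(I) = 8 - I - 2*I² (U(I) = 8 - ((I² + I*I) + I) = 8 - ((I² + I²) + I) = 8 - (2*I² + I) = 8 - (I + 2*I²) = 8 + (-I - 2*I²) = 8 - I - 2*I²)
V = -338 (V = (-507*4)/6 = (⅙)*(-2028) = -338)
1/(U(-44) + V) = 1/((8 - 1*(-44) - 2*(-44)²) - 338) = 1/((8 + 44 - 2*1936) - 338) = 1/((8 + 44 - 3872) - 338) = 1/(-3820 - 338) = 1/(-4158) = -1/4158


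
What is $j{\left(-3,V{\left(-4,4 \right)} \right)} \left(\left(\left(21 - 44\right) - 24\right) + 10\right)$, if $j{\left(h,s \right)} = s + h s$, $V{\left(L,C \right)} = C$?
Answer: $296$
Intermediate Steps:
$j{\left(-3,V{\left(-4,4 \right)} \right)} \left(\left(\left(21 - 44\right) - 24\right) + 10\right) = 4 \left(1 - 3\right) \left(\left(\left(21 - 44\right) - 24\right) + 10\right) = 4 \left(-2\right) \left(\left(-23 - 24\right) + 10\right) = - 8 \left(-47 + 10\right) = \left(-8\right) \left(-37\right) = 296$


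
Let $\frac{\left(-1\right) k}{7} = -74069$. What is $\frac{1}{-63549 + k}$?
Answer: $\frac{1}{454934} \approx 2.1981 \cdot 10^{-6}$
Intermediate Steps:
$k = 518483$ ($k = \left(-7\right) \left(-74069\right) = 518483$)
$\frac{1}{-63549 + k} = \frac{1}{-63549 + 518483} = \frac{1}{454934}$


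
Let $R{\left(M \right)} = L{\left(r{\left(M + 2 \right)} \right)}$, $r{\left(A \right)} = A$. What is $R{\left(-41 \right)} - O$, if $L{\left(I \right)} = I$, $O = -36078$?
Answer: $36039$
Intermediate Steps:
$R{\left(M \right)} = 2 + M$ ($R{\left(M \right)} = M + 2 = 2 + M$)
$R{\left(-41 \right)} - O = \left(2 - 41\right) - -36078 = -39 + 36078 = 36039$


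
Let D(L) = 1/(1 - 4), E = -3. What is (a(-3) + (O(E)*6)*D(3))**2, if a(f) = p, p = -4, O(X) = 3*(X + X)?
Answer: 1024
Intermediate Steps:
O(X) = 6*X (O(X) = 3*(2*X) = 6*X)
D(L) = -1/3 (D(L) = 1/(-3) = -1/3)
a(f) = -4
(a(-3) + (O(E)*6)*D(3))**2 = (-4 + ((6*(-3))*6)*(-1/3))**2 = (-4 - 18*6*(-1/3))**2 = (-4 - 108*(-1/3))**2 = (-4 + 36)**2 = 32**2 = 1024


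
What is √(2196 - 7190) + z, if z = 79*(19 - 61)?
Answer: -3318 + I*√4994 ≈ -3318.0 + 70.668*I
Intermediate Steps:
z = -3318 (z = 79*(-42) = -3318)
√(2196 - 7190) + z = √(2196 - 7190) - 3318 = √(-4994) - 3318 = I*√4994 - 3318 = -3318 + I*√4994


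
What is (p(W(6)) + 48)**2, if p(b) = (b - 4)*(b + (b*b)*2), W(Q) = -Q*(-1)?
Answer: 41616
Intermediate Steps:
W(Q) = Q
p(b) = (-4 + b)*(b + 2*b**2) (p(b) = (-4 + b)*(b + b**2*2) = (-4 + b)*(b + 2*b**2))
(p(W(6)) + 48)**2 = (6*(-4 - 7*6 + 2*6**2) + 48)**2 = (6*(-4 - 42 + 2*36) + 48)**2 = (6*(-4 - 42 + 72) + 48)**2 = (6*26 + 48)**2 = (156 + 48)**2 = 204**2 = 41616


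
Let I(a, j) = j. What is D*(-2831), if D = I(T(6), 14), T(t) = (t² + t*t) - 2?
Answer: -39634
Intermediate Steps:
T(t) = -2 + 2*t² (T(t) = (t² + t²) - 2 = 2*t² - 2 = -2 + 2*t²)
D = 14
D*(-2831) = 14*(-2831) = -39634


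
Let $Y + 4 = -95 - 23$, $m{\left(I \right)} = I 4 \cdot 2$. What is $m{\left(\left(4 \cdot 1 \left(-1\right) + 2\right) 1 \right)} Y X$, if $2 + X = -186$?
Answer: $-366976$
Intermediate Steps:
$m{\left(I \right)} = 8 I$ ($m{\left(I \right)} = 4 I 2 = 8 I$)
$Y = -122$ ($Y = -4 - 118 = -122$)
$X = -188$ ($X = -2 - 186 = -188$)
$m{\left(\left(4 \cdot 1 \left(-1\right) + 2\right) 1 \right)} Y X = 8 \left(4 \cdot 1 \left(-1\right) + 2\right) 1 \left(-122\right) \left(-188\right) = 8 \left(4 \left(-1\right) + 2\right) 1 \left(-122\right) \left(-188\right) = 8 \left(-4 + 2\right) 1 \left(-122\right) \left(-188\right) = 8 \left(\left(-2\right) 1\right) \left(-122\right) \left(-188\right) = 8 \left(-2\right) \left(-122\right) \left(-188\right) = \left(-16\right) \left(-122\right) \left(-188\right) = 1952 \left(-188\right) = -366976$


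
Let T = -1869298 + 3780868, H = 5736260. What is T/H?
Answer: 191157/573626 ≈ 0.33324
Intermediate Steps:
T = 1911570
T/H = 1911570/5736260 = 1911570*(1/5736260) = 191157/573626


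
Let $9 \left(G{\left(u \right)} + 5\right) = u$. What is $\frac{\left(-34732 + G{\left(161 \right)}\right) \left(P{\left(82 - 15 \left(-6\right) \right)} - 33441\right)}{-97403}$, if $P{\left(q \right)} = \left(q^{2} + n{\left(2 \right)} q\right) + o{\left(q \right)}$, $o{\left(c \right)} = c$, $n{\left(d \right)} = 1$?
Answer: $- \frac{365904712}{292209} \approx -1252.2$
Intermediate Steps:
$G{\left(u \right)} = -5 + \frac{u}{9}$
$P{\left(q \right)} = q^{2} + 2 q$ ($P{\left(q \right)} = \left(q^{2} + 1 q\right) + q = \left(q^{2} + q\right) + q = \left(q + q^{2}\right) + q = q^{2} + 2 q$)
$\frac{\left(-34732 + G{\left(161 \right)}\right) \left(P{\left(82 - 15 \left(-6\right) \right)} - 33441\right)}{-97403} = \frac{\left(-34732 + \left(-5 + \frac{1}{9} \cdot 161\right)\right) \left(\left(82 - 15 \left(-6\right)\right) \left(2 - \left(-82 + 15 \left(-6\right)\right)\right) - 33441\right)}{-97403} = \left(-34732 + \left(-5 + \frac{161}{9}\right)\right) \left(\left(82 - -90\right) \left(2 + \left(82 - -90\right)\right) - 33441\right) \left(- \frac{1}{97403}\right) = \left(-34732 + \frac{116}{9}\right) \left(\left(82 + 90\right) \left(2 + \left(82 + 90\right)\right) - 33441\right) \left(- \frac{1}{97403}\right) = - \frac{312472 \left(172 \left(2 + 172\right) - 33441\right)}{9} \left(- \frac{1}{97403}\right) = - \frac{312472 \left(172 \cdot 174 - 33441\right)}{9} \left(- \frac{1}{97403}\right) = - \frac{312472 \left(29928 - 33441\right)}{9} \left(- \frac{1}{97403}\right) = \left(- \frac{312472}{9}\right) \left(-3513\right) \left(- \frac{1}{97403}\right) = \frac{365904712}{3} \left(- \frac{1}{97403}\right) = - \frac{365904712}{292209}$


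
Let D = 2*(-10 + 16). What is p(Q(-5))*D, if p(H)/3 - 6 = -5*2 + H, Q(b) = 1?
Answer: -108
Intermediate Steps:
p(H) = -12 + 3*H (p(H) = 18 + 3*(-5*2 + H) = 18 + 3*(-10 + H) = 18 + (-30 + 3*H) = -12 + 3*H)
D = 12 (D = 2*6 = 12)
p(Q(-5))*D = (-12 + 3*1)*12 = (-12 + 3)*12 = -9*12 = -108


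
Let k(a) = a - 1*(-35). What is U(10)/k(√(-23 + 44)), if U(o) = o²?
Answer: 125/43 - 25*√21/301 ≈ 2.5264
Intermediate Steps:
k(a) = 35 + a (k(a) = a + 35 = 35 + a)
U(10)/k(√(-23 + 44)) = 10²/(35 + √(-23 + 44)) = 100/(35 + √21)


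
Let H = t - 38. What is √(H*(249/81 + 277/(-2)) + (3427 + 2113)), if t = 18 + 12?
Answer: 4*√33531/9 ≈ 81.384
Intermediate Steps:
t = 30
H = -8 (H = 30 - 38 = -8)
√(H*(249/81 + 277/(-2)) + (3427 + 2113)) = √(-8*(249/81 + 277/(-2)) + (3427 + 2113)) = √(-8*(249*(1/81) + 277*(-½)) + 5540) = √(-8*(83/27 - 277/2) + 5540) = √(-8*(-7313/54) + 5540) = √(29252/27 + 5540) = √(178832/27) = 4*√33531/9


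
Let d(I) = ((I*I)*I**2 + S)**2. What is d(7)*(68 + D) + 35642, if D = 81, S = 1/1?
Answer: 859706638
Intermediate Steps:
S = 1
d(I) = (1 + I**4)**2 (d(I) = ((I*I)*I**2 + 1)**2 = (I**2*I**2 + 1)**2 = (I**4 + 1)**2 = (1 + I**4)**2)
d(7)*(68 + D) + 35642 = (1 + 7**4)**2*(68 + 81) + 35642 = (1 + 2401)**2*149 + 35642 = 2402**2*149 + 35642 = 5769604*149 + 35642 = 859670996 + 35642 = 859706638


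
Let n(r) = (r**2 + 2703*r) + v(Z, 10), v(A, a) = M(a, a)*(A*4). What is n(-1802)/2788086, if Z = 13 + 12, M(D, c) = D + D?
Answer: -270267/464681 ≈ -0.58162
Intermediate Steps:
M(D, c) = 2*D
Z = 25
v(A, a) = 8*A*a (v(A, a) = (2*a)*(A*4) = (2*a)*(4*A) = 8*A*a)
n(r) = 2000 + r**2 + 2703*r (n(r) = (r**2 + 2703*r) + 8*25*10 = (r**2 + 2703*r) + 2000 = 2000 + r**2 + 2703*r)
n(-1802)/2788086 = (2000 + (-1802)**2 + 2703*(-1802))/2788086 = (2000 + 3247204 - 4870806)*(1/2788086) = -1621602*1/2788086 = -270267/464681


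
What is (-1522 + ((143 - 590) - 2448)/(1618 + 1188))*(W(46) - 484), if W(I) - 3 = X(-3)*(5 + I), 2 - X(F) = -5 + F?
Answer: -123935183/2806 ≈ -44168.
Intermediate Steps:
X(F) = 7 - F (X(F) = 2 - (-5 + F) = 2 + (5 - F) = 7 - F)
W(I) = 53 + 10*I (W(I) = 3 + (7 - 1*(-3))*(5 + I) = 3 + (7 + 3)*(5 + I) = 3 + 10*(5 + I) = 3 + (50 + 10*I) = 53 + 10*I)
(-1522 + ((143 - 590) - 2448)/(1618 + 1188))*(W(46) - 484) = (-1522 + ((143 - 590) - 2448)/(1618 + 1188))*((53 + 10*46) - 484) = (-1522 + (-447 - 2448)/2806)*((53 + 460) - 484) = (-1522 - 2895*1/2806)*(513 - 484) = (-1522 - 2895/2806)*29 = -4273627/2806*29 = -123935183/2806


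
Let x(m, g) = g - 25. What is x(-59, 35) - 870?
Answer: -860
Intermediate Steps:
x(m, g) = -25 + g
x(-59, 35) - 870 = (-25 + 35) - 870 = 10 - 870 = -860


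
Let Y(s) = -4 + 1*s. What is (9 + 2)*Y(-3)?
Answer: -77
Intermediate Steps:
Y(s) = -4 + s
(9 + 2)*Y(-3) = (9 + 2)*(-4 - 3) = 11*(-7) = -77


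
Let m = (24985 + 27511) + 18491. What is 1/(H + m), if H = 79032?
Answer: 1/150019 ≈ 6.6658e-6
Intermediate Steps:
m = 70987 (m = 52496 + 18491 = 70987)
1/(H + m) = 1/(79032 + 70987) = 1/150019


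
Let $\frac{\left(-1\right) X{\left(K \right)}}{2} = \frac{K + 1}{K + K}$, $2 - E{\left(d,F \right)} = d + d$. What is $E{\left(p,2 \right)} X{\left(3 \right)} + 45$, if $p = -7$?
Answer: $\frac{71}{3} \approx 23.667$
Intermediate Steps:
$E{\left(d,F \right)} = 2 - 2 d$ ($E{\left(d,F \right)} = 2 - \left(d + d\right) = 2 - 2 d$)
$X{\left(K \right)} = - \frac{1 + K}{K}$ ($X{\left(K \right)} = - 2 \frac{K + 1}{K + K} = - 2 \frac{1 + K}{2 K} = - \frac{1 + K}{K}$)
$E{\left(p,2 \right)} X{\left(3 \right)} + 45 = \left(2 - -14\right) \frac{-1 - 3}{3} + 45 = \left(2 + 14\right) \frac{-1 - 3}{3} + 45 = 16 \cdot \frac{1}{3} \left(-4\right) + 45 = 16 \left(- \frac{4}{3}\right) + 45 = - \frac{64}{3} + 45 = \frac{71}{3}$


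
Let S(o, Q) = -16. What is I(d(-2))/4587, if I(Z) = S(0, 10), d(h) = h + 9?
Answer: -16/4587 ≈ -0.0034881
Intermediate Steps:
d(h) = 9 + h
I(Z) = -16
I(d(-2))/4587 = -16/4587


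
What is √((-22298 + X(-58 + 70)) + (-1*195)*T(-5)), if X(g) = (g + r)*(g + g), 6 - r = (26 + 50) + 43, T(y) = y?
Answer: I*√23747 ≈ 154.1*I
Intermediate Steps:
r = -113 (r = 6 - ((26 + 50) + 43) = 6 - (76 + 43) = 6 - 1*119 = 6 - 119 = -113)
X(g) = 2*g*(-113 + g) (X(g) = (g - 113)*(g + g) = (-113 + g)*(2*g) = 2*g*(-113 + g))
√((-22298 + X(-58 + 70)) + (-1*195)*T(-5)) = √((-22298 + 2*(-58 + 70)*(-113 + (-58 + 70))) - 1*195*(-5)) = √((-22298 + 2*12*(-113 + 12)) - 195*(-5)) = √((-22298 + 2*12*(-101)) + 975) = √((-22298 - 2424) + 975) = √(-24722 + 975) = √(-23747) = I*√23747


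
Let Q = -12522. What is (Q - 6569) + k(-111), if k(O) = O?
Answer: -19202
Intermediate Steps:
(Q - 6569) + k(-111) = (-12522 - 6569) - 111 = -19091 - 111 = -19202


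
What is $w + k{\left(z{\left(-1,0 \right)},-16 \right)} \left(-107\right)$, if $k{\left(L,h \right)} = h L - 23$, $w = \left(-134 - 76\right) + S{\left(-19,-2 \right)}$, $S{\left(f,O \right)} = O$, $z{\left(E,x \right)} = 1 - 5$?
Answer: $-4599$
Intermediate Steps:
$z{\left(E,x \right)} = -4$
$w = -212$ ($w = \left(-134 - 76\right) - 2 = -210 - 2 = -212$)
$k{\left(L,h \right)} = -23 + L h$ ($k{\left(L,h \right)} = L h - 23 = -23 + L h$)
$w + k{\left(z{\left(-1,0 \right)},-16 \right)} \left(-107\right) = -212 + \left(-23 - -64\right) \left(-107\right) = -212 + \left(-23 + 64\right) \left(-107\right) = -212 + 41 \left(-107\right) = -212 - 4387 = -4599$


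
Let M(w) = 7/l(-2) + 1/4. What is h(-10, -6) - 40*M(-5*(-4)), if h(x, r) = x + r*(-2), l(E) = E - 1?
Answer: 256/3 ≈ 85.333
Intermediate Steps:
l(E) = -1 + E
M(w) = -25/12 (M(w) = 7/(-1 - 2) + 1/4 = 7/(-3) + 1*(¼) = 7*(-⅓) + ¼ = -7/3 + ¼ = -25/12)
h(x, r) = x - 2*r
h(-10, -6) - 40*M(-5*(-4)) = (-10 - 2*(-6)) - 40*(-25/12) = (-10 + 12) + 250/3 = 2 + 250/3 = 256/3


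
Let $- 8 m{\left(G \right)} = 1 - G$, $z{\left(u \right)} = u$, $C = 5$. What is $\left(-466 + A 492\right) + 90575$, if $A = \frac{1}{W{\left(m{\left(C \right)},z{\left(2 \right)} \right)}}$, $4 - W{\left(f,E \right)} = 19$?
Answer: $\frac{450381}{5} \approx 90076.0$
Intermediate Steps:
$m{\left(G \right)} = - \frac{1}{8} + \frac{G}{8}$ ($m{\left(G \right)} = - \frac{1 - G}{8} = - \frac{1}{8} + \frac{G}{8}$)
$W{\left(f,E \right)} = -15$ ($W{\left(f,E \right)} = 4 - 19 = -15$)
$A = - \frac{1}{15}$ ($A = \frac{1}{-15} = - \frac{1}{15} \approx -0.066667$)
$\left(-466 + A 492\right) + 90575 = \left(-466 - \frac{164}{5}\right) + 90575 = - \frac{2494}{5} + 90575 = \frac{450381}{5}$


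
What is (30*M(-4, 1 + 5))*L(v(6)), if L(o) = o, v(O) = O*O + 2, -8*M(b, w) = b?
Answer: 570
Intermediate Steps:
M(b, w) = -b/8
v(O) = 2 + O**2 (v(O) = O**2 + 2 = 2 + O**2)
(30*M(-4, 1 + 5))*L(v(6)) = (30*(-1/8*(-4)))*(2 + 6**2) = (30*(1/2))*(2 + 36) = 15*38 = 570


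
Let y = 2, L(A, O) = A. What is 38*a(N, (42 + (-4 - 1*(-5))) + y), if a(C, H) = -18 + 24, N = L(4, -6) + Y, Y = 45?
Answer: 228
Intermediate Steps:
N = 49 (N = 4 + 45 = 49)
a(C, H) = 6
38*a(N, (42 + (-4 - 1*(-5))) + y) = 38*6 = 228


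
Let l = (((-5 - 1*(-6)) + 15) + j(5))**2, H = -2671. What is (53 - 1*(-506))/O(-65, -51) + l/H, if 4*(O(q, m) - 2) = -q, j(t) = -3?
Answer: 5960019/194983 ≈ 30.567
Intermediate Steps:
O(q, m) = 2 - q/4 (O(q, m) = 2 + (-q)/4 = 2 - q/4)
l = 169 (l = (((-5 - 1*(-6)) + 15) - 3)**2 = (((-5 + 6) + 15) - 3)**2 = ((1 + 15) - 3)**2 = (16 - 3)**2 = 13**2 = 169)
(53 - 1*(-506))/O(-65, -51) + l/H = (53 - 1*(-506))/(2 - 1/4*(-65)) + 169/(-2671) = (53 + 506)/(2 + 65/4) + 169*(-1/2671) = 559/(73/4) - 169/2671 = 559*(4/73) - 169/2671 = 2236/73 - 169/2671 = 5960019/194983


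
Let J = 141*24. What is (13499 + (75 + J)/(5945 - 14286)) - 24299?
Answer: -90086259/8341 ≈ -10800.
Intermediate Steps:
J = 3384
(13499 + (75 + J)/(5945 - 14286)) - 24299 = (13499 + (75 + 3384)/(5945 - 14286)) - 24299 = (13499 + 3459/(-8341)) - 24299 = (13499 + 3459*(-1/8341)) - 24299 = (13499 - 3459/8341) - 24299 = 112591700/8341 - 24299 = -90086259/8341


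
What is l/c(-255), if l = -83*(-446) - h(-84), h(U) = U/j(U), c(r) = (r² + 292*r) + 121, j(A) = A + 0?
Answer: -37017/9314 ≈ -3.9743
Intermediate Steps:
j(A) = A
c(r) = 121 + r² + 292*r
h(U) = 1 (h(U) = U/U = 1)
l = 37017 (l = -83*(-446) - 1*1 = 37018 - 1 = 37017)
l/c(-255) = 37017/(121 + (-255)² + 292*(-255)) = 37017/(121 + 65025 - 74460) = 37017/(-9314) = 37017*(-1/9314) = -37017/9314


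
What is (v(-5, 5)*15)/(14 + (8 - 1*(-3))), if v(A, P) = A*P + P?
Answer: -12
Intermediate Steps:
v(A, P) = P + A*P
(v(-5, 5)*15)/(14 + (8 - 1*(-3))) = ((5*(1 - 5))*15)/(14 + (8 - 1*(-3))) = ((5*(-4))*15)/(14 + (8 + 3)) = (-20*15)/(14 + 11) = -300/25 = -300*1/25 = -12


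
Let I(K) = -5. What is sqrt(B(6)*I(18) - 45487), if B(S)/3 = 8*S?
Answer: 7*I*sqrt(943) ≈ 214.96*I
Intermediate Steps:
B(S) = 24*S (B(S) = 3*(8*S) = 24*S)
sqrt(B(6)*I(18) - 45487) = sqrt((24*6)*(-5) - 45487) = sqrt(144*(-5) - 45487) = sqrt(-720 - 45487) = sqrt(-46207) = 7*I*sqrt(943)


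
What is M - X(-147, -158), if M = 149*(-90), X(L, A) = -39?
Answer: -13371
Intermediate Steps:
M = -13410
M - X(-147, -158) = -13410 - 1*(-39) = -13410 + 39 = -13371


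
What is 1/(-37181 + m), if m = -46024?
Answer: -1/83205 ≈ -1.2019e-5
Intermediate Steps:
1/(-37181 + m) = 1/(-37181 - 46024) = 1/(-83205) = -1/83205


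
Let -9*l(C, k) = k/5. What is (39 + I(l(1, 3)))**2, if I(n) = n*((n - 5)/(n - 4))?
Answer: 1268000881/837225 ≈ 1514.5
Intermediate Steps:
l(C, k) = -k/45 (l(C, k) = -k/(9*5) = -k/45)
I(n) = n*(-5 + n)/(-4 + n) (I(n) = n*((-5 + n)/(-4 + n)) = n*(-5 + n)/(-4 + n))
(39 + I(l(1, 3)))**2 = (39 + (-1/45*3)*(-5 - 1/45*3)/(-4 - 1/45*3))**2 = (39 - (-5 - 1/15)/(15*(-4 - 1/15)))**2 = (39 - 1/15*(-76/15)/(-61/15))**2 = (39 - 1/15*(-15/61)*(-76/15))**2 = (39 - 76/915)**2 = (35609/915)**2 = 1268000881/837225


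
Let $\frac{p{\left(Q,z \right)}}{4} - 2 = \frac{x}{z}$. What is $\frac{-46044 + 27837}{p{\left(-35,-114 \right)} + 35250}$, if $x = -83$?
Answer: $- \frac{1037799}{2009872} \approx -0.51635$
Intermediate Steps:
$p{\left(Q,z \right)} = 8 - \frac{332}{z}$ ($p{\left(Q,z \right)} = 8 + 4 \left(- \frac{83}{z}\right) = 8 - \frac{332}{z}$)
$\frac{-46044 + 27837}{p{\left(-35,-114 \right)} + 35250} = \frac{-46044 + 27837}{\left(8 - \frac{332}{-114}\right) + 35250} = - \frac{18207}{\left(8 - - \frac{166}{57}\right) + 35250} = - \frac{18207}{\left(8 + \frac{166}{57}\right) + 35250} = - \frac{18207}{\frac{622}{57} + 35250} = - \frac{18207}{\frac{2009872}{57}} = \left(-18207\right) \frac{57}{2009872} = - \frac{1037799}{2009872}$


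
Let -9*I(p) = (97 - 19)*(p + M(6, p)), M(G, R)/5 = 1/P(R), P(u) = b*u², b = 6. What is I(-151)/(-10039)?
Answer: -268550113/2060093151 ≈ -0.13036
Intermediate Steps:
P(u) = 6*u²
M(G, R) = 5/(6*R²) (M(G, R) = 5/((6*R²)) = 5*(1/(6*R²)) = 5/(6*R²))
I(p) = -65/(9*p²) - 26*p/3 (I(p) = -(97 - 19)*(p + 5/(6*p²))/9 = -26*(p + 5/(6*p²))/3 = -(65/p² + 78*p)/9 = -65/(9*p²) - 26*p/3)
I(-151)/(-10039) = ((13/9)*(-5 - 6*(-151)³)/(-151)²)/(-10039) = ((13/9)*(1/22801)*(-5 - 6*(-3442951)))*(-1/10039) = ((13/9)*(1/22801)*(-5 + 20657706))*(-1/10039) = ((13/9)*(1/22801)*20657701)*(-1/10039) = (268550113/205209)*(-1/10039) = -268550113/2060093151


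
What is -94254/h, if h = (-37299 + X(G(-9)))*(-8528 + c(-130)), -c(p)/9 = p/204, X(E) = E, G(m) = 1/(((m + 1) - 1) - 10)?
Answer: -30444042/102672785137 ≈ -0.00029652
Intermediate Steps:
G(m) = 1/(-10 + m) (G(m) = 1/(((1 + m) - 1) - 10) = 1/(m - 10) = 1/(-10 + m))
c(p) = -3*p/68 (c(p) = -9*p/204 = -3*p/68)
h = 102672785137/323 (h = (-37299 + 1/(-10 - 9))*(-8528 - 3/68*(-130)) = (-37299 + 1/(-19))*(-8528 + 195/34) = (-37299 - 1/19)*(-289757/34) = -708682/19*(-289757/34) = 102672785137/323 ≈ 3.1787e+8)
-94254/h = -94254/102672785137/323 = -94254*323/102672785137 = -30444042/102672785137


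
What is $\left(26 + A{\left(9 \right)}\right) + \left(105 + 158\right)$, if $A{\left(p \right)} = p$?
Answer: $298$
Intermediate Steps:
$\left(26 + A{\left(9 \right)}\right) + \left(105 + 158\right) = \left(26 + 9\right) + \left(105 + 158\right) = 35 + 263 = 298$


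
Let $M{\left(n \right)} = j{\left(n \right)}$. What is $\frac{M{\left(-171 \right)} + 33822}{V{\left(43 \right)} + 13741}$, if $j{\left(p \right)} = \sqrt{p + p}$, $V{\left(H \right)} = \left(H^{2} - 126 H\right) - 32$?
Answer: $\frac{5637}{1690} + \frac{i \sqrt{38}}{3380} \approx 3.3355 + 0.0018238 i$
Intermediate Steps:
$V{\left(H \right)} = -32 + H^{2} - 126 H$
$j{\left(p \right)} = \sqrt{2} \sqrt{p}$ ($j{\left(p \right)} = \sqrt{2 p} = \sqrt{2} \sqrt{p}$)
$M{\left(n \right)} = \sqrt{2} \sqrt{n}$
$\frac{M{\left(-171 \right)} + 33822}{V{\left(43 \right)} + 13741} = \frac{\sqrt{2} \sqrt{-171} + 33822}{\left(-32 + 43^{2} - 5418\right) + 13741} = \frac{\sqrt{2} \cdot 3 i \sqrt{19} + 33822}{\left(-32 + 1849 - 5418\right) + 13741} = \frac{3 i \sqrt{38} + 33822}{-3601 + 13741} = \frac{33822 + 3 i \sqrt{38}}{10140} = \left(33822 + 3 i \sqrt{38}\right) \frac{1}{10140} = \frac{5637}{1690} + \frac{i \sqrt{38}}{3380}$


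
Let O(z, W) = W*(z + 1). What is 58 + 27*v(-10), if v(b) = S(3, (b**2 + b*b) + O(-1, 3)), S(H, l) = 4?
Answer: 166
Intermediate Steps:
O(z, W) = W*(1 + z)
v(b) = 4
58 + 27*v(-10) = 58 + 27*4 = 58 + 108 = 166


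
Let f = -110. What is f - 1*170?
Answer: -280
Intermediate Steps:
f - 1*170 = -110 - 1*170 = -110 - 170 = -280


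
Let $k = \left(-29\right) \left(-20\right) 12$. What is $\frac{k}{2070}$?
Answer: $\frac{232}{69} \approx 3.3623$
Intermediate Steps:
$k = 6960$ ($k = 580 \cdot 12 = 6960$)
$\frac{k}{2070} = \frac{6960}{2070} = 6960 \cdot \frac{1}{2070} = \frac{232}{69}$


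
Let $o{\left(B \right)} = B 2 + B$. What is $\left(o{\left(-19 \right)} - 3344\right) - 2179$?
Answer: $-5580$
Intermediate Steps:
$o{\left(B \right)} = 3 B$ ($o{\left(B \right)} = 2 B + B = 3 B$)
$\left(o{\left(-19 \right)} - 3344\right) - 2179 = \left(3 \left(-19\right) - 3344\right) - 2179 = \left(-57 - 3344\right) - 2179 = -3401 - 2179 = -5580$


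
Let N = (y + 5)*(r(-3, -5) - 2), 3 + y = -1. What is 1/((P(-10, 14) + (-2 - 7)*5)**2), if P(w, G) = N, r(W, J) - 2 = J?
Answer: 1/2500 ≈ 0.00040000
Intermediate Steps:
y = -4 (y = -3 - 1 = -4)
r(W, J) = 2 + J
N = -5 (N = (-4 + 5)*((2 - 5) - 2) = 1*(-3 - 2) = 1*(-5) = -5)
P(w, G) = -5
1/((P(-10, 14) + (-2 - 7)*5)**2) = 1/((-5 + (-2 - 7)*5)**2) = 1/((-5 - 9*5)**2) = 1/((-5 - 45)**2) = 1/((-50)**2) = 1/2500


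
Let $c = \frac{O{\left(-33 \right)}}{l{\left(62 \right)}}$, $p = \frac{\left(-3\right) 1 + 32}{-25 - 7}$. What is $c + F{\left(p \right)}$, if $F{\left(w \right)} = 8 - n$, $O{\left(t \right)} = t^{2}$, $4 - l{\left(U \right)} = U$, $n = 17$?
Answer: $- \frac{1611}{58} \approx -27.776$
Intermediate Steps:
$p = - \frac{29}{32}$ ($p = \frac{-3 + 32}{-32} = 29 \left(- \frac{1}{32}\right) = - \frac{29}{32} \approx -0.90625$)
$l{\left(U \right)} = 4 - U$
$c = - \frac{1089}{58}$ ($c = \frac{\left(-33\right)^{2}}{4 - 62} = \frac{1089}{4 - 62} = \frac{1089}{-58} = 1089 \left(- \frac{1}{58}\right) = - \frac{1089}{58} \approx -18.776$)
$F{\left(w \right)} = -9$ ($F{\left(w \right)} = 8 - 17 = -9$)
$c + F{\left(p \right)} = - \frac{1089}{58} - 9 = - \frac{1611}{58}$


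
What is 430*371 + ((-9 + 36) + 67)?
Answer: 159624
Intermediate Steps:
430*371 + ((-9 + 36) + 67) = 159530 + (27 + 67) = 159530 + 94 = 159624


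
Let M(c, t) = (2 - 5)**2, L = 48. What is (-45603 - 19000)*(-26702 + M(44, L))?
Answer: 1724447879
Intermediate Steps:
M(c, t) = 9 (M(c, t) = (-3)**2 = 9)
(-45603 - 19000)*(-26702 + M(44, L)) = (-45603 - 19000)*(-26702 + 9) = -64603*(-26693) = 1724447879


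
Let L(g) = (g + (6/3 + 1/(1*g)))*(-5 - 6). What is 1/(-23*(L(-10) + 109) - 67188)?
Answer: -10/717443 ≈ -1.3938e-5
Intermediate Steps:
L(g) = -22 - 11*g - 11/g (L(g) = (g + (6*(⅓) + 1/g))*(-11) = (g + (2 + 1/g))*(-11) = (2 + g + 1/g)*(-11) = -22 - 11*g - 11/g)
1/(-23*(L(-10) + 109) - 67188) = 1/(-23*((-22 - 11*(-10) - 11/(-10)) + 109) - 67188) = 1/(-23*((-22 + 110 - 11*(-⅒)) + 109) - 67188) = 1/(-23*((-22 + 110 + 11/10) + 109) - 67188) = 1/(-23*(891/10 + 109) - 67188) = 1/(-23*1981/10 - 67188) = 1/(-45563/10 - 67188) = 1/(-717443/10) = -10/717443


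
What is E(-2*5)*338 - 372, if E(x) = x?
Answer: -3752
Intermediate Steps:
E(-2*5)*338 - 372 = -2*5*338 - 372 = -10*338 - 372 = -3380 - 372 = -3752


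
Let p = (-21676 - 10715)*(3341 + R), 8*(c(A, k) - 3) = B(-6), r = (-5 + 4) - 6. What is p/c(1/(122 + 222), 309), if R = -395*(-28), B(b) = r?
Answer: -3731702328/17 ≈ -2.1951e+8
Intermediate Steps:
r = -7 (r = -1 - 6 = -7)
B(b) = -7
R = 11060
c(A, k) = 17/8 (c(A, k) = 3 + (⅛)*(-7) = 3 - 7/8 = 17/8)
p = -466462791 (p = (-21676 - 10715)*(3341 + 11060) = -32391*14401 = -466462791)
p/c(1/(122 + 222), 309) = -466462791/17/8 = -466462791*8/17 = -3731702328/17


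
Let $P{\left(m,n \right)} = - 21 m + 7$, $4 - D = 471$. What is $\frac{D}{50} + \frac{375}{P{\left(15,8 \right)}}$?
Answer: $- \frac{81293}{7700} \approx -10.558$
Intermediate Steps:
$D = -467$ ($D = 4 - 471 = -467$)
$P{\left(m,n \right)} = 7 - 21 m$
$\frac{D}{50} + \frac{375}{P{\left(15,8 \right)}} = - \frac{467}{50} + \frac{375}{7 - 315} = \left(-467\right) \frac{1}{50} + \frac{375}{7 - 315} = - \frac{467}{50} + \frac{375}{-308} = - \frac{467}{50} + 375 \left(- \frac{1}{308}\right) = - \frac{467}{50} - \frac{375}{308} = - \frac{81293}{7700}$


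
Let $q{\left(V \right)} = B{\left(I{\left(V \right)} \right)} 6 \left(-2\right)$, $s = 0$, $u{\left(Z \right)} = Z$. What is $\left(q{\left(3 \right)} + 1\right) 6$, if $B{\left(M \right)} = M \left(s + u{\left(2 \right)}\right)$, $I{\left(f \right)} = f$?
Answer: $-426$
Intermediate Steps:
$B{\left(M \right)} = 2 M$ ($B{\left(M \right)} = M \left(0 + 2\right) = M 2 = 2 M$)
$q{\left(V \right)} = - 24 V$ ($q{\left(V \right)} = 2 V 6 \left(-2\right) = 12 V \left(-2\right) = - 24 V$)
$\left(q{\left(3 \right)} + 1\right) 6 = \left(\left(-24\right) 3 + 1\right) 6 = \left(-72 + 1\right) 6 = \left(-71\right) 6 = -426$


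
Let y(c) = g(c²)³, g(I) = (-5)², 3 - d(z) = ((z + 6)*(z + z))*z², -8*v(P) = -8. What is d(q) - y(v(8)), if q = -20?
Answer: -239622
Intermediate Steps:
v(P) = 1 (v(P) = -⅛*(-8) = 1)
d(z) = 3 - 2*z³*(6 + z) (d(z) = 3 - (z + 6)*(z + z)*z² = 3 - (6 + z)*(2*z)*z² = 3 - 2*z*(6 + z)*z² = 3 - 2*z³*(6 + z))
g(I) = 25
y(c) = 15625 (y(c) = 25³ = 15625)
d(q) - y(v(8)) = (3 - 12*(-20)³ - 2*(-20)⁴) - 1*15625 = (3 - 12*(-8000) - 2*160000) - 15625 = (3 + 96000 - 320000) - 15625 = -223997 - 15625 = -239622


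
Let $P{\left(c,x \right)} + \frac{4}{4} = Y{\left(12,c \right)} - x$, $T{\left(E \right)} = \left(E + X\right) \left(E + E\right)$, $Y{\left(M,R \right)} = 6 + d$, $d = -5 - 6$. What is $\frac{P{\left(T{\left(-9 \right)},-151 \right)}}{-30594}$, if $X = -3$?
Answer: $- \frac{145}{30594} \approx -0.0047395$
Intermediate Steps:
$d = -11$ ($d = -5 - 6 = -11$)
$Y{\left(M,R \right)} = -5$ ($Y{\left(M,R \right)} = 6 - 11 = -5$)
$T{\left(E \right)} = 2 E \left(-3 + E\right)$ ($T{\left(E \right)} = \left(E - 3\right) \left(E + E\right) = \left(-3 + E\right) 2 E = 2 E \left(-3 + E\right)$)
$P{\left(c,x \right)} = -6 - x$ ($P{\left(c,x \right)} = -1 - \left(5 + x\right) = -6 - x$)
$\frac{P{\left(T{\left(-9 \right)},-151 \right)}}{-30594} = \frac{-6 - -151}{-30594} = \left(-6 + 151\right) \left(- \frac{1}{30594}\right) = 145 \left(- \frac{1}{30594}\right) = - \frac{145}{30594}$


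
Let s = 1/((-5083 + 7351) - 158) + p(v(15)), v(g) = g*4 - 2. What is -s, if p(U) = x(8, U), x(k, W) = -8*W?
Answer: 979039/2110 ≈ 464.00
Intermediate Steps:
v(g) = -2 + 4*g (v(g) = 4*g - 2 = -2 + 4*g)
p(U) = -8*U
s = -979039/2110 (s = 1/((-5083 + 7351) - 158) - 8*(-2 + 4*15) = 1/(2268 - 158) - 8*(-2 + 60) = 1/2110 - 8*58 = 1/2110 - 464 = -979039/2110 ≈ -464.00)
-s = -1*(-979039/2110) = 979039/2110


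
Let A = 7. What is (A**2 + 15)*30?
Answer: 1920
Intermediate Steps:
(A**2 + 15)*30 = (7**2 + 15)*30 = (49 + 15)*30 = 64*30 = 1920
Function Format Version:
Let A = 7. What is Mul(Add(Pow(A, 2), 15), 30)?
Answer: 1920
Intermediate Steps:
Mul(Add(Pow(A, 2), 15), 30) = Mul(Add(Pow(7, 2), 15), 30) = Mul(Add(49, 15), 30) = Mul(64, 30) = 1920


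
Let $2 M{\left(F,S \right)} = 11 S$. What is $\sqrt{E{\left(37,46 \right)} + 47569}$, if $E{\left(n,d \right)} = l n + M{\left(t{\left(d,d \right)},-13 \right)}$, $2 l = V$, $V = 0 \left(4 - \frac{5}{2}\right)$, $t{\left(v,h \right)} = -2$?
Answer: $\frac{3 \sqrt{21110}}{2} \approx 217.94$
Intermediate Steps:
$M{\left(F,S \right)} = \frac{11 S}{2}$
$V = 0$ ($V = 0 \left(4 - \frac{5}{2}\right) = 0 \cdot \frac{3}{2} = 0$)
$l = 0$ ($l = \frac{1}{2} \cdot 0 = 0$)
$E{\left(n,d \right)} = - \frac{143}{2}$ ($E{\left(n,d \right)} = 0 n + \frac{11}{2} \left(-13\right) = 0 - \frac{143}{2} = - \frac{143}{2}$)
$\sqrt{E{\left(37,46 \right)} + 47569} = \sqrt{- \frac{143}{2} + 47569} = \sqrt{\frac{94995}{2}} = \frac{3 \sqrt{21110}}{2}$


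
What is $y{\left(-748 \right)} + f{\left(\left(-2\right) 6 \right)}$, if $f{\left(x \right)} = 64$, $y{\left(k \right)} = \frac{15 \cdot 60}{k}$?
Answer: $\frac{11743}{187} \approx 62.797$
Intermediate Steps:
$y{\left(k \right)} = \frac{900}{k}$
$y{\left(-748 \right)} + f{\left(\left(-2\right) 6 \right)} = \frac{900}{-748} + 64 = 900 \left(- \frac{1}{748}\right) + 64 = - \frac{225}{187} + 64 = \frac{11743}{187}$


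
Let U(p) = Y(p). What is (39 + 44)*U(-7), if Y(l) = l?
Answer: -581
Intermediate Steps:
U(p) = p
(39 + 44)*U(-7) = (39 + 44)*(-7) = 83*(-7) = -581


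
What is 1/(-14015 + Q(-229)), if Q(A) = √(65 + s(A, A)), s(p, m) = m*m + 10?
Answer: -14015/196367709 - 2*√13129/196367709 ≈ -7.2538e-5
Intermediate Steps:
s(p, m) = 10 + m² (s(p, m) = m² + 10 = 10 + m²)
Q(A) = √(75 + A²) (Q(A) = √(65 + (10 + A²)) = √(75 + A²))
1/(-14015 + Q(-229)) = 1/(-14015 + √(75 + (-229)²)) = 1/(-14015 + √(75 + 52441)) = 1/(-14015 + √52516) = 1/(-14015 + 2*√13129)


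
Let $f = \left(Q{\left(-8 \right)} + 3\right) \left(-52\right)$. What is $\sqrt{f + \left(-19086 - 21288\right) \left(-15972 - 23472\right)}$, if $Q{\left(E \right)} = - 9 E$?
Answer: $2 \sqrt{398127039} \approx 39906.0$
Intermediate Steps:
$f = -3900$ ($f = \left(\left(-9\right) \left(-8\right) + 3\right) \left(-52\right) = \left(72 + 3\right) \left(-52\right) = 75 \left(-52\right) = -3900$)
$\sqrt{f + \left(-19086 - 21288\right) \left(-15972 - 23472\right)} = \sqrt{-3900 + \left(-19086 - 21288\right) \left(-15972 - 23472\right)} = \sqrt{-3900 - -1592512056} = \sqrt{-3900 + 1592512056} = \sqrt{1592508156} = 2 \sqrt{398127039}$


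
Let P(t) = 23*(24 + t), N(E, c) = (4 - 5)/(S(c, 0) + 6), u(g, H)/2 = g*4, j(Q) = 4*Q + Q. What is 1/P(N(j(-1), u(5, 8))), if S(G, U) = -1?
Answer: 5/2737 ≈ 0.0018268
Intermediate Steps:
j(Q) = 5*Q
u(g, H) = 8*g (u(g, H) = 2*(g*4) = 2*(4*g) = 8*g)
N(E, c) = -⅕ (N(E, c) = (4 - 5)/(-1 + 6) = -1/5 = -1*⅕ = -⅕)
P(t) = 552 + 23*t
1/P(N(j(-1), u(5, 8))) = 1/(552 + 23*(-⅕)) = 1/(552 - 23/5) = 1/(2737/5) = 5/2737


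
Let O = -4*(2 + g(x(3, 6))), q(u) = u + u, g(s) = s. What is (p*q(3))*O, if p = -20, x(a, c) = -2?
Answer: 0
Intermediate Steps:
q(u) = 2*u
O = 0 (O = -4*(2 - 2) = -4*0 = 0)
(p*q(3))*O = -40*3*0 = -20*6*0 = -120*0 = 0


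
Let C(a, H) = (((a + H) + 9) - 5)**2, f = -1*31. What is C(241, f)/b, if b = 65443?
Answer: 45796/65443 ≈ 0.69978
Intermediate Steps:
f = -31
C(a, H) = (4 + H + a)**2 (C(a, H) = (((H + a) + 9) - 5)**2 = ((9 + H + a) - 5)**2 = (4 + H + a)**2)
C(241, f)/b = (4 - 31 + 241)**2/65443 = 214**2*(1/65443) = 45796*(1/65443) = 45796/65443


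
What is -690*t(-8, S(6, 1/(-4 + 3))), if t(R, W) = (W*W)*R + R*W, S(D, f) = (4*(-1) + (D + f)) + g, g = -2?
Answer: 0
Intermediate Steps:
S(D, f) = -6 + D + f (S(D, f) = (4*(-1) + (D + f)) - 2 = (-4 + (D + f)) - 2 = (-4 + D + f) - 2 = -6 + D + f)
t(R, W) = R*W + R*W**2 (t(R, W) = W**2*R + R*W = R*W**2 + R*W = R*W + R*W**2)
-690*t(-8, S(6, 1/(-4 + 3))) = -(-5520)*(-6 + 6 + 1/(-4 + 3))*(1 + (-6 + 6 + 1/(-4 + 3))) = -(-5520)*(-6 + 6 + 1/(-1))*(1 + (-6 + 6 + 1/(-1))) = -(-5520)*(-6 + 6 - 1)*(1 + (-6 + 6 - 1)) = -(-5520)*(-1)*(1 - 1) = -(-5520)*(-1)*0 = -690*0 = 0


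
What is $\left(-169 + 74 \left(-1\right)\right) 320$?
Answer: $-77760$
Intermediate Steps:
$\left(-169 + 74 \left(-1\right)\right) 320 = \left(-169 - 74\right) 320 = \left(-243\right) 320 = -77760$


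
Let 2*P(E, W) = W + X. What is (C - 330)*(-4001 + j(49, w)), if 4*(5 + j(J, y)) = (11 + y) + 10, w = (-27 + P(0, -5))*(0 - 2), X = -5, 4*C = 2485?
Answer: -18568935/16 ≈ -1.1606e+6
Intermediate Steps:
C = 2485/4 (C = (¼)*2485 = 2485/4 ≈ 621.25)
P(E, W) = -5/2 + W/2 (P(E, W) = (W - 5)/2 = (-5 + W)/2 = -5/2 + W/2)
w = 64 (w = (-27 + (-5/2 + (½)*(-5)))*(0 - 2) = (-27 + (-5/2 - 5/2))*(-2) = (-27 - 5)*(-2) = -32*(-2) = 64)
j(J, y) = ¼ + y/4 (j(J, y) = -5 + ((11 + y) + 10)/4 = -5 + (21 + y)/4 = -5 + (21/4 + y/4) = ¼ + y/4)
(C - 330)*(-4001 + j(49, w)) = (2485/4 - 330)*(-4001 + (¼ + (¼)*64)) = 1165*(-4001 + (¼ + 16))/4 = 1165*(-4001 + 65/4)/4 = (1165/4)*(-15939/4) = -18568935/16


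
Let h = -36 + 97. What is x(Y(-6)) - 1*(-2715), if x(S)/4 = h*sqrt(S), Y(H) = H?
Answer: 2715 + 244*I*sqrt(6) ≈ 2715.0 + 597.68*I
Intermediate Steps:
h = 61
x(S) = 244*sqrt(S) (x(S) = 4*(61*sqrt(S)) = 244*sqrt(S))
x(Y(-6)) - 1*(-2715) = 244*sqrt(-6) - 1*(-2715) = 244*(I*sqrt(6)) + 2715 = 244*I*sqrt(6) + 2715 = 2715 + 244*I*sqrt(6)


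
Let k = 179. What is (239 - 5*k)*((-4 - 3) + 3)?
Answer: 2624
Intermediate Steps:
(239 - 5*k)*((-4 - 3) + 3) = (239 - 5*179)*((-4 - 3) + 3) = (239 - 895)*(-7 + 3) = -656*(-4) = 2624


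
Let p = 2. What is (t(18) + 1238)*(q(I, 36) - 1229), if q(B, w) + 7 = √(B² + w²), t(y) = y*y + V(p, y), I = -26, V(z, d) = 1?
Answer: -1931868 + 3126*√493 ≈ -1.8625e+6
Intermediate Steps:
t(y) = 1 + y² (t(y) = y*y + 1 = y² + 1 = 1 + y²)
q(B, w) = -7 + √(B² + w²)
(t(18) + 1238)*(q(I, 36) - 1229) = ((1 + 18²) + 1238)*((-7 + √((-26)² + 36²)) - 1229) = ((1 + 324) + 1238)*((-7 + √(676 + 1296)) - 1229) = (325 + 1238)*((-7 + √1972) - 1229) = 1563*((-7 + 2*√493) - 1229) = 1563*(-1236 + 2*√493) = -1931868 + 3126*√493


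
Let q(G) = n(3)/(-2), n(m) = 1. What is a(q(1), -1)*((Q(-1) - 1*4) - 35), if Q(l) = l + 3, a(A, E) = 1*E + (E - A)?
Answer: 111/2 ≈ 55.500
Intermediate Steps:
q(G) = -1/2 (q(G) = 1/(-2) = 1*(-1/2) = -1/2)
a(A, E) = -A + 2*E (a(A, E) = E + (E - A) = -A + 2*E)
Q(l) = 3 + l
a(q(1), -1)*((Q(-1) - 1*4) - 35) = (-1*(-1/2) + 2*(-1))*(((3 - 1) - 1*4) - 35) = (1/2 - 2)*((2 - 4) - 35) = -3*(-2 - 35)/2 = -3/2*(-37) = 111/2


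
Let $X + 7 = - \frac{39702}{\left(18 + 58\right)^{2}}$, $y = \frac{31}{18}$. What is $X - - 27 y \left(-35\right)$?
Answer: $- \frac{4740287}{2888} \approx -1641.4$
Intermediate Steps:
$y = \frac{31}{18}$ ($y = 31 \cdot \frac{1}{18} = \frac{31}{18} \approx 1.7222$)
$X = - \frac{40067}{2888}$ ($X = -7 - \frac{39702}{\left(18 + 58\right)^{2}} = -7 - \frac{39702}{76^{2}} = -7 - \frac{39702}{5776} = -7 - \frac{19851}{2888} = - \frac{40067}{2888} \approx -13.874$)
$X - - 27 y \left(-35\right) = - \frac{40067}{2888} - \left(-27\right) \frac{31}{18} \left(-35\right) = - \frac{40067}{2888} - \left(- \frac{93}{2}\right) \left(-35\right) = - \frac{40067}{2888} - \frac{3255}{2} = - \frac{4740287}{2888}$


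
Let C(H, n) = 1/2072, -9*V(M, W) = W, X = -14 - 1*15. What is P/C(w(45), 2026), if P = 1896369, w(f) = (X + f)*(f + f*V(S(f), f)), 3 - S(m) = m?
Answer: 3929276568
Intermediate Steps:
X = -29 (X = -14 - 15 = -29)
S(m) = 3 - m
V(M, W) = -W/9
w(f) = (-29 + f)*(f - f²/9) (w(f) = (-29 + f)*(f + f*(-f/9)) = (-29 + f)*(f - f²/9))
C(H, n) = 1/2072
P/C(w(45), 2026) = 1896369/(1/2072) = 1896369*2072 = 3929276568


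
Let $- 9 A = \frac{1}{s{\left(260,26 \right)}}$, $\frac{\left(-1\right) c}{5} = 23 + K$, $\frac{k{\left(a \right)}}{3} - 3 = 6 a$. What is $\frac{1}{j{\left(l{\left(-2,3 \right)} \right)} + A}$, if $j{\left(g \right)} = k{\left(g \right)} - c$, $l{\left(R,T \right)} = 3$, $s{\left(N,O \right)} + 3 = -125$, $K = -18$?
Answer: $\frac{1152}{101377} \approx 0.011364$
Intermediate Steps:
$s{\left(N,O \right)} = -128$ ($s{\left(N,O \right)} = -3 - 125 = -128$)
$k{\left(a \right)} = 9 + 18 a$ ($k{\left(a \right)} = 9 + 3 \cdot 6 a = 9 + 18 a$)
$c = -25$ ($c = - 5 \left(23 - 18\right) = \left(-5\right) 5 = -25$)
$A = \frac{1}{1152}$ ($A = - \frac{1}{9 \left(-128\right)} = \left(- \frac{1}{9}\right) \left(- \frac{1}{128}\right) = \frac{1}{1152} \approx 0.00086806$)
$j{\left(g \right)} = 34 + 18 g$ ($j{\left(g \right)} = \left(9 + 18 g\right) - -25 = \left(9 + 18 g\right) + 25 = 34 + 18 g$)
$\frac{1}{j{\left(l{\left(-2,3 \right)} \right)} + A} = \frac{1}{\left(34 + 18 \cdot 3\right) + \frac{1}{1152}} = \frac{1}{\left(34 + 54\right) + \frac{1}{1152}} = \frac{1}{88 + \frac{1}{1152}} = \frac{1}{\frac{101377}{1152}} = \frac{1152}{101377}$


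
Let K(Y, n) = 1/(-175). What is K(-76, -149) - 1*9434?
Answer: -1650951/175 ≈ -9434.0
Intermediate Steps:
K(Y, n) = -1/175
K(-76, -149) - 1*9434 = -1/175 - 1*9434 = -1/175 - 9434 = -1650951/175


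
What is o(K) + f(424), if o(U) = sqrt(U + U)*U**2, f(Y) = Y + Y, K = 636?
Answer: 848 + 808992*sqrt(318) ≈ 1.4427e+7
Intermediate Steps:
f(Y) = 2*Y
o(U) = sqrt(2)*U**(5/2) (o(U) = sqrt(2*U)*U**2 = (sqrt(2)*sqrt(U))*U**2 = sqrt(2)*U**(5/2))
o(K) + f(424) = sqrt(2)*636**(5/2) + 2*424 = sqrt(2)*(808992*sqrt(159)) + 848 = 808992*sqrt(318) + 848 = 848 + 808992*sqrt(318)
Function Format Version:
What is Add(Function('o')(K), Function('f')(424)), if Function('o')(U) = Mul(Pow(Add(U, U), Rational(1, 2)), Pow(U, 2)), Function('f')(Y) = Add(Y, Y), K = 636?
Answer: Add(848, Mul(808992, Pow(318, Rational(1, 2)))) ≈ 1.4427e+7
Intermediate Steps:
Function('f')(Y) = Mul(2, Y)
Function('o')(U) = Mul(Pow(2, Rational(1, 2)), Pow(U, Rational(5, 2))) (Function('o')(U) = Mul(Pow(Mul(2, U), Rational(1, 2)), Pow(U, 2)) = Mul(Mul(Pow(2, Rational(1, 2)), Pow(U, Rational(1, 2))), Pow(U, 2)) = Mul(Pow(2, Rational(1, 2)), Pow(U, Rational(5, 2))))
Add(Function('o')(K), Function('f')(424)) = Add(Mul(Pow(2, Rational(1, 2)), Pow(636, Rational(5, 2))), Mul(2, 424)) = Add(Mul(Pow(2, Rational(1, 2)), Mul(808992, Pow(159, Rational(1, 2)))), 848) = Add(Mul(808992, Pow(318, Rational(1, 2))), 848) = Add(848, Mul(808992, Pow(318, Rational(1, 2))))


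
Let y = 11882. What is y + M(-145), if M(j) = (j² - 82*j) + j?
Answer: 44652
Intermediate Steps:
M(j) = j² - 81*j
y + M(-145) = 11882 - 145*(-81 - 145) = 11882 - 145*(-226) = 11882 + 32770 = 44652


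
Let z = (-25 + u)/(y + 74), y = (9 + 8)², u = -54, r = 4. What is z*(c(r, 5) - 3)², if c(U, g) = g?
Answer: -316/363 ≈ -0.87052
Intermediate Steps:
y = 289 (y = 17² = 289)
z = -79/363 (z = (-25 - 54)/(289 + 74) = -79/363 ≈ -0.21763)
z*(c(r, 5) - 3)² = -79*(5 - 3)²/363 = -79/363*2² = -79/363*4 = -316/363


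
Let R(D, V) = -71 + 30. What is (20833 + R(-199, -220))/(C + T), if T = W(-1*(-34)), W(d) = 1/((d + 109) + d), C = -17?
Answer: -460023/376 ≈ -1223.5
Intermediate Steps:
R(D, V) = -41
W(d) = 1/(109 + 2*d) (W(d) = 1/((109 + d) + d) = 1/(109 + 2*d))
T = 1/177 (T = 1/(109 + 2*(-1*(-34))) = 1/(109 + 2*34) = 1/(109 + 68) = 1/177 ≈ 0.0056497)
(20833 + R(-199, -220))/(C + T) = (20833 - 41)/(-17 + 1/177) = 20792/(-3008/177) = 20792*(-177/3008) = -460023/376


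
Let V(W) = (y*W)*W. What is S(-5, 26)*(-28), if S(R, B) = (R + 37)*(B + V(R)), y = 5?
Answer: -135296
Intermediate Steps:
V(W) = 5*W² (V(W) = (5*W)*W = 5*W²)
S(R, B) = (37 + R)*(B + 5*R²) (S(R, B) = (R + 37)*(B + 5*R²) = (37 + R)*(B + 5*R²))
S(-5, 26)*(-28) = (5*(-5)³ + 37*26 + 185*(-5)² + 26*(-5))*(-28) = (5*(-125) + 962 + 185*25 - 130)*(-28) = (-625 + 962 + 4625 - 130)*(-28) = 4832*(-28) = -135296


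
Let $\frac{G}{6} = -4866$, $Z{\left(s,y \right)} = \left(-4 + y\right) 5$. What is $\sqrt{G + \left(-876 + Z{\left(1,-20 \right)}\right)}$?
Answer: $4 i \sqrt{1887} \approx 173.76 i$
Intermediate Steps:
$Z{\left(s,y \right)} = -20 + 5 y$
$G = -29196$ ($G = 6 \left(-4866\right) = -29196$)
$\sqrt{G + \left(-876 + Z{\left(1,-20 \right)}\right)} = \sqrt{-29196 + \left(-876 + \left(-20 + 5 \left(-20\right)\right)\right)} = \sqrt{-29196 - 996} = \sqrt{-30192} = 4 i \sqrt{1887}$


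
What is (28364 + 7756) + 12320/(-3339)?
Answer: 17227480/477 ≈ 36116.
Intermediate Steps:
(28364 + 7756) + 12320/(-3339) = 36120 + 12320*(-1/3339) = 36120 - 1760/477 = 17227480/477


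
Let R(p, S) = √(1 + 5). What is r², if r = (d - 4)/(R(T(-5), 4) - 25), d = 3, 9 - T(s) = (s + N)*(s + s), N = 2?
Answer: (25 - √6)⁻² ≈ 0.0019665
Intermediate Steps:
T(s) = 9 - 2*s*(2 + s) (T(s) = 9 - (s + 2)*(s + s) = 9 - (2 + s)*2*s = 9 - 2*s*(2 + s))
R(p, S) = √6
r = -1/(-25 + √6) (r = (3 - 4)/(√6 - 25) = -1/(-25 + √6) ≈ 0.044345)
r² = (25/619 + √6/619)²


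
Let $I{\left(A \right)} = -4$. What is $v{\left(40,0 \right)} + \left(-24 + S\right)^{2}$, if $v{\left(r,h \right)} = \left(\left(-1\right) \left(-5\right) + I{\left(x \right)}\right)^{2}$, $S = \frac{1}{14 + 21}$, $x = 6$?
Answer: $\frac{705146}{1225} \approx 575.63$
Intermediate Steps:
$S = \frac{1}{35} \approx 0.028571$
$v{\left(r,h \right)} = 1$ ($v{\left(r,h \right)} = \left(\left(-1\right) \left(-5\right) - 4\right)^{2} = \left(5 - 4\right)^{2} = 1^{2} = 1$)
$v{\left(40,0 \right)} + \left(-24 + S\right)^{2} = 1 + \left(-24 + \frac{1}{35}\right)^{2} = 1 + \left(- \frac{839}{35}\right)^{2} = 1 + \frac{703921}{1225} = \frac{705146}{1225}$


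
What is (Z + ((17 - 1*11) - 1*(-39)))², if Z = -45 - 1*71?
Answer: 5041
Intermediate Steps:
Z = -116 (Z = -45 - 71 = -116)
(Z + ((17 - 1*11) - 1*(-39)))² = (-116 + ((17 - 1*11) - 1*(-39)))² = (-116 + ((17 - 11) + 39))² = (-116 + (6 + 39))² = (-116 + 45)² = (-71)² = 5041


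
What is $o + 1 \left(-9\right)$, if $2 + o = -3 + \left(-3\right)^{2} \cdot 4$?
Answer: $22$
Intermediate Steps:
$o = 31$ ($o = -2 - \left(3 - \left(-3\right)^{2} \cdot 4\right) = -2 + \left(-3 + 9 \cdot 4\right) = -2 + \left(-3 + 36\right) = -2 + 33 = 31$)
$o + 1 \left(-9\right) = 31 + 1 \left(-9\right) = 31 - 9 = 22$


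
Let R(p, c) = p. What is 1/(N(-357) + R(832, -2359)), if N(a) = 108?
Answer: 1/940 ≈ 0.0010638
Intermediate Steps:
1/(N(-357) + R(832, -2359)) = 1/(108 + 832) = 1/940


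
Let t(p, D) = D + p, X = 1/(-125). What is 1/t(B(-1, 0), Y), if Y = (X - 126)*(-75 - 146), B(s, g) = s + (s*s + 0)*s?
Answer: 125/3480721 ≈ 3.5912e-5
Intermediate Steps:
B(s, g) = s + s³ (B(s, g) = s + (s² + 0)*s = s + s²*s = s + s³)
X = -1/125 ≈ -0.0080000
Y = 3480971/125 (Y = (-1/125 - 126)*(-75 - 146) = -15751/125*(-221) = 3480971/125 ≈ 27848.)
1/t(B(-1, 0), Y) = 1/(3480971/125 + (-1 + (-1)³)) = 1/(3480971/125 + (-1 - 1)) = 1/(3480971/125 - 2) = 1/(3480721/125) = 125/3480721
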